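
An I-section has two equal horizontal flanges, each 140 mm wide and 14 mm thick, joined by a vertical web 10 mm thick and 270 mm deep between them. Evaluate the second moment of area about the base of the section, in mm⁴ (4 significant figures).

I_base ≈ 2.425 × 10⁸ mm⁴

Decompose the section into non-overlapping parts with the origin at the bottom-left of its bounding rectangle.
Bottom flange: 140 × 14, A = 1 960 mm², y = 7 mm, Ī = 32013.3 mm⁴.
Web: 10 × 270, A = 2 700 mm², y = 149 mm, Ī = 16 402 500 mm⁴.
Top flange: 140 × 14, A = 1 960 mm², y = 291 mm, Ī = 32013.3 mm⁴.
Transfer each piece to the base of the section using Ī + A·d² with d = y − 0:
  bottom flange: d = 7 mm → contributes +128 053 mm⁴
  web: d = 149 mm → contributes +76 345 200 mm⁴
  top flange: d = 291 mm → contributes +166 006 773 mm⁴
Total I = 242 480 027 mm⁴.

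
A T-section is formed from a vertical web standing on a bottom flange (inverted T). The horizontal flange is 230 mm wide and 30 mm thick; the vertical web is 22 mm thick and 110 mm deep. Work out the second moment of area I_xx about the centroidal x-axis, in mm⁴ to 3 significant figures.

I_xx ≈ 1.17 × 10⁷ mm⁴

Treat the section as a set of non-overlapping primitives; coordinates are from the bounding-box lower-left.
Flange: 230 × 30, A = 6 900 mm², y = 15 mm, Ī = 517 500 mm⁴.
Web: 22 × 110, A = 2 420 mm², y = 85 mm, Ī = 2 440 167 mm⁴.
Centroid: ȳ = ΣA·y / ΣA = 33.176 mm.
Transfer each piece to the centroidal x-axis using Ī + A·d² with d = y − 33.176:
  flange: d = -18.176 mm → contributes +2 797 024 mm⁴
  web: d = 51.824 mm → contributes +8 939 635 mm⁴
Total I = 11 736 658 mm⁴.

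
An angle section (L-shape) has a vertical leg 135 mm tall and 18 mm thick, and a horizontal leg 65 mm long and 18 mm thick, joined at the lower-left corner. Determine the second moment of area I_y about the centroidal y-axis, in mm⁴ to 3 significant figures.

I_y ≈ 8.84 × 10⁵ mm⁴

Treat the section as a set of non-overlapping primitives; coordinates are from the bounding-box lower-left.
Vertical leg: 18 × 135, A = 2 430 mm², x = 9 mm, Ī = 65 610 mm⁴.
Horizontal leg (remainder): 47 × 18, A = 846 mm², x = 41.5 mm, Ī = 155 735 mm⁴.
Centroid: x̄ = ΣA·x / ΣA = 17.393 mm.
Transfer each piece to the centroidal y-axis using Ī + A·d² with d = x − 17.393:
  vertical leg: d = -8.3929 mm → contributes +236 779 mm⁴
  horizontal leg (remainder): d = 24.107 mm → contributes +647 391 mm⁴
Total I = 884 170 mm⁴.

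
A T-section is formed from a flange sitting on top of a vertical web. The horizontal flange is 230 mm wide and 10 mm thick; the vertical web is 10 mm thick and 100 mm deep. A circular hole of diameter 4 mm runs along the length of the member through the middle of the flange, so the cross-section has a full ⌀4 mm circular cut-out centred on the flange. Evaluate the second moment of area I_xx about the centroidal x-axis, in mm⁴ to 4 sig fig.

Decompose the section into non-overlapping parts with the origin at the bottom-left of its bounding rectangle.
Flange: 230 × 10, A = 2 300 mm², y = 105 mm, Ī = 19166.7 mm⁴.
Web: 10 × 100, A = 1 000 mm², y = 50 mm, Ī = 833 333 mm⁴.
Hole (subtracted): ⌀4, A = 12.5664 mm², y = 105 mm, Ī = 12.5664 mm⁴.
Centroid: ȳ = ΣA·y / ΣA = 88.2696 mm.
Transfer each piece to the centroidal x-axis using Ī + A·d² with d = y − 88.2696:
  flange: d = 16.7304 mm → contributes +662 949 mm⁴
  web: d = -38.2696 mm → contributes +2 297 897 mm⁴
  hole: d = 16.7304 mm → contributes −3529.96 mm⁴
Total I = 2 957 317 mm⁴.

I_xx ≈ 2.957 × 10⁶ mm⁴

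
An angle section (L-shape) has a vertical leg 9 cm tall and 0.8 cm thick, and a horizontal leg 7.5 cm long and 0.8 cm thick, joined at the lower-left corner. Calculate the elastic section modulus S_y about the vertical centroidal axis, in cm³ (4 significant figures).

S_y ≈ 11.57 cm³

Split into non-overlapping primitives; take the origin at the lower-left of the bounding box.
Vertical leg: 0.8 × 9, A = 7.2 cm², x = 0.4 cm, Ī = 0.384 cm⁴.
Horizontal leg (remainder): 6.7 × 0.8, A = 5.36 cm², x = 4.15 cm, Ī = 20.0509 cm⁴.
Centroid: x̄ = ΣA·x / ΣA = 2.00032 cm.
Transfer each piece to the vertical centroidal axis using Ī + A·d² with d = x − 2.00032:
  vertical leg: d = -1.60032 cm → contributes +18.8233 cm⁴
  horizontal leg (remainder): d = 2.14968 cm → contributes +44.8201 cm⁴
Total I = 63.6435 cm⁴.
Extreme fibre distance c = 5.49968 cm; S = I/c = 11.5722 cm³.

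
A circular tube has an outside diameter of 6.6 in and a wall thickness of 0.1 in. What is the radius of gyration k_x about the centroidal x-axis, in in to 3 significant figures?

k_x ≈ 2.30 in

Decompose the section into non-overlapping parts with the origin at the bottom-left of its bounding rectangle.
Outer circle: ⌀6.6, A = 34.212 in², y = 3.3 in, Ī = 93.142 in⁴.
Bore (subtracted): ⌀6.4, A = 32.17 in², y = 3.3 in, Ī = 82.355 in⁴.
By symmetry the centroid is at mid-height, ȳ = 3.3 in.
All pieces are centred on the centroidal x-axis, so I = ΣĪ (holes subtracted) = 10.787 in⁴.
Radius of gyration: k = √(I/A) = √(10.787 / 2.042) = 2.2984 in.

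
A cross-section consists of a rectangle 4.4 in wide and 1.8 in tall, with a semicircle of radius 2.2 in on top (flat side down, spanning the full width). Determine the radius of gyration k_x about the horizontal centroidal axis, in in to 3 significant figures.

k_x ≈ 1.07 in

Treat the section as a set of non-overlapping primitives; coordinates are from the bounding-box lower-left.
Rectangular body: 4.4 × 1.8, A = 7.92 in², y = 0.9 in, Ī = 2.1384 in⁴.
Semicircular cap: semicircle r = 2.2, A = 7.6027 in², y = 2.7337 in, Ī = 2.5711 in⁴.
Centroid: ȳ = ΣA·y / ΣA = 1.7981 in.
Transfer each piece to the horizontal centroidal axis using Ī + A·d² with d = y − 1.7981:
  rectangular body: d = -0.89811 in → contributes +8.5267 in⁴
  semicircular cap: d = 0.9356 in → contributes +9.2261 in⁴
Total I = 17.753 in⁴.
Radius of gyration: k = √(I/A) = √(17.753 / 15.523) = 1.0694 in.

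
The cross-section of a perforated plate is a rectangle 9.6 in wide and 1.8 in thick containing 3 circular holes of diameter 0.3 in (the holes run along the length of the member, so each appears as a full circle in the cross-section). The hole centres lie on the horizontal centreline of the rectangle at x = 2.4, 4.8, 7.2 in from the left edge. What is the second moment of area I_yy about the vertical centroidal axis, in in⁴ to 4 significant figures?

Decompose the section into non-overlapping parts with the origin at the bottom-left of its bounding rectangle.
Plate: 9.6 × 1.8, A = 17.28 in², x = 4.8 in, Ī = 132.71 in⁴.
Hole 1 (subtracted): ⌀0.3, A = 0.0706858 in², x = 2.4 in, Ī = 0.000397608 in⁴.
Hole 2 (subtracted): ⌀0.3, A = 0.0706858 in², x = 4.8 in, Ī = 0.000397608 in⁴.
Hole 3 (subtracted): ⌀0.3, A = 0.0706858 in², x = 7.2 in, Ī = 0.000397608 in⁴.
By symmetry the centroid is at mid-width, x̄ = 4.8 in.
Transfer each piece to the vertical centroidal axis using Ī + A·d² with d = x − 4.8:
  plate: d = 0 in → contributes +132.71 in⁴
  hole 1: d = -2.4 in → contributes −0.407548 in⁴
  hole 2: d = 0 in → contributes −0.000397608 in⁴
  hole 3: d = 2.4 in → contributes −0.407548 in⁴
Total I = 131.895 in⁴.

I_yy ≈ 131.9 in⁴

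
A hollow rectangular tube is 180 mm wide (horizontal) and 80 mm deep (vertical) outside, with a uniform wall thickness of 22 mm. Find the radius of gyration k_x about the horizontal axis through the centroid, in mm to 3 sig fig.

k_x ≈ 27.4 mm

Decompose the section into non-overlapping parts with the origin at the bottom-left of its bounding rectangle.
Outer rectangle: 180 × 80, A = 14 400 mm², y = 40 mm, Ī = 7 680 000 mm⁴.
Inner void (subtracted): 136 × 36, A = 4 896 mm², y = 40 mm, Ī = 528 768 mm⁴.
By symmetry the centroid is at mid-height, ȳ = 40 mm.
All pieces are centred on the horizontal axis through the centroid, so I = ΣĪ (holes subtracted) = 7 151 232 mm⁴.
Radius of gyration: k = √(I/A) = √(7 151 232 / 9 504) = 27.431 mm.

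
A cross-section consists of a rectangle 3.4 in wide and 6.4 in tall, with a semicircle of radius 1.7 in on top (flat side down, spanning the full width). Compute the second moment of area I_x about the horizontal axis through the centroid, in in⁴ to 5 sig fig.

I_x ≈ 132.95 in⁴

Break the section into simple shapes (no overlaps), measuring from the bottom-left corner of the bounding box.
Rectangular body: 3.4 × 6.4, A = 21.76 in², y = 3.2 in, Ī = 74.27413 in⁴.
Semicircular cap: semicircle r = 1.7, A = 4.539601 in², y = 7.121502 in, Ī = 0.9167011 in⁴.
Centroid: ȳ = ΣA·y / ΣA = 3.876895 in.
Transfer each piece to the horizontal axis through the centroid using Ī + A·d² with d = y − 3.876895:
  rectangular body: d = -0.6768946 in → contributes +84.24427 in⁴
  semicircular cap: d = 3.244608 in → contributes +48.70726 in⁴
Total I = 132.9515 in⁴.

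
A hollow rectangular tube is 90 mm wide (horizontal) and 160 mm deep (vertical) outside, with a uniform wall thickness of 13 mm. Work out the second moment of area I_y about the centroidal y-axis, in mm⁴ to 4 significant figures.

Break the section into simple shapes (no overlaps), measuring from the bottom-left corner of the bounding box.
Outer rectangle: 90 × 160, A = 14 400 mm², x = 45 mm, Ī = 9 720 000 mm⁴.
Inner void (subtracted): 64 × 134, A = 8 576 mm², x = 45 mm, Ī = 2 927 275 mm⁴.
By symmetry the centroid is at mid-width, x̄ = 45 mm.
All pieces are centred on the centroidal y-axis, so I = ΣĪ (holes subtracted) = 6 792 725 mm⁴.

I_y ≈ 6.793 × 10⁶ mm⁴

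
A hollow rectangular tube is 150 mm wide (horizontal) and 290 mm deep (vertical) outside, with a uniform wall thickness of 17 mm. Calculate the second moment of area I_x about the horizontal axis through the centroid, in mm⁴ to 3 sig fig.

I_x ≈ 1.43 × 10⁸ mm⁴

Decompose the section into non-overlapping parts with the origin at the bottom-left of its bounding rectangle.
Outer rectangle: 150 × 290, A = 43 500 mm², y = 145 mm, Ī = 304 862 500 mm⁴.
Inner void (subtracted): 116 × 256, A = 29 696 mm², y = 145 mm, Ī = 162 179 755 mm⁴.
By symmetry the centroid is at mid-height, ȳ = 145 mm.
All pieces are centred on the horizontal axis through the centroid, so I = ΣĪ (holes subtracted) = 142 682 745 mm⁴.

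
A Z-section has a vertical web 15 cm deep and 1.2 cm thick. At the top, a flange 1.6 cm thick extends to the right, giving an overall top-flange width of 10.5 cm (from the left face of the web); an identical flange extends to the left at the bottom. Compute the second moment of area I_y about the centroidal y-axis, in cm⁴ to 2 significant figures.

Decompose the section into non-overlapping parts with the origin at the bottom-left of its bounding rectangle.
Web: 1.2 × 15, A = 18 cm², x = 9.9 cm, Ī = 2.16 cm⁴.
Top flange (beyond web): 9.3 × 1.6, A = 14.88 cm², x = 15.15 cm, Ī = 107.2 cm⁴.
Bottom flange (beyond web): 9.3 × 1.6, A = 14.88 cm², x = 4.65 cm, Ī = 107.2 cm⁴.
Centroid: x̄ = ΣA·x / ΣA = 9.9 cm.
Transfer each piece to the centroidal y-axis using Ī + A·d² with d = x − 9.9:
  web: d = 0 cm → contributes +2.16 cm⁴
  top flange (beyond web): d = 5.25 cm → contributes +517.4 cm⁴
  bottom flange (beyond web): d = -5.25 cm → contributes +517.4 cm⁴
Total I = 1 037 cm⁴.

I_y ≈ 1000 cm⁴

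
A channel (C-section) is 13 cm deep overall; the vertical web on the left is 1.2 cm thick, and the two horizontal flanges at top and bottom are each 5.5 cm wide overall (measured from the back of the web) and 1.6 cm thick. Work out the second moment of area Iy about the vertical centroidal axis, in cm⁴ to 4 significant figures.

Break the section into simple shapes (no overlaps), measuring from the bottom-left corner of the bounding box.
Web: 1.2 × 13, A = 15.6 cm², x = 0.6 cm, Ī = 1.872 cm⁴.
Top flange (beyond web): 4.3 × 1.6, A = 6.88 cm², x = 3.35 cm, Ī = 10.6009 cm⁴.
Bottom flange (beyond web): 4.3 × 1.6, A = 6.88 cm², x = 3.35 cm, Ī = 10.6009 cm⁴.
Centroid: x̄ = ΣA·x / ΣA = 1.88883 cm.
Transfer each piece to the vertical centroidal axis using Ī + A·d² with d = x − 1.88883:
  web: d = -1.28883 cm → contributes +27.7848 cm⁴
  top flange (beyond web): d = 1.46117 cm → contributes +25.2899 cm⁴
  bottom flange (beyond web): d = 1.46117 cm → contributes +25.2899 cm⁴
Total I = 78.3646 cm⁴.

Iy ≈ 78.36 cm⁴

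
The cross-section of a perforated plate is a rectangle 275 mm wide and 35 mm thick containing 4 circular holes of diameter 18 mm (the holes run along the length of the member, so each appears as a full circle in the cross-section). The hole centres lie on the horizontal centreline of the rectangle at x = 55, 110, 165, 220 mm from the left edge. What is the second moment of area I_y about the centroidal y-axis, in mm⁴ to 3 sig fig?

Split into non-overlapping primitives; take the origin at the lower-left of the bounding box.
Plate: 275 × 35, A = 9 625 mm², x = 137.5 mm, Ī = 60 657 552 mm⁴.
Hole 1 (subtracted): ⌀18, A = 254.47 mm², x = 55 mm, Ī = 5 153 mm⁴.
Hole 2 (subtracted): ⌀18, A = 254.47 mm², x = 110 mm, Ī = 5 153 mm⁴.
Hole 3 (subtracted): ⌀18, A = 254.47 mm², x = 165 mm, Ī = 5 153 mm⁴.
Hole 4 (subtracted): ⌀18, A = 254.47 mm², x = 220 mm, Ī = 5 153 mm⁴.
By symmetry the centroid is at mid-width, x̄ = 137.5 mm.
Transfer each piece to the centroidal y-axis using Ī + A·d² with d = x − 137.5:
  plate: d = 0 mm → contributes +60 657 552 mm⁴
  hole 1: d = -82.5 mm → contributes −1 737 133 mm⁴
  hole 2: d = -27.5 mm → contributes −197 595 mm⁴
  hole 3: d = 27.5 mm → contributes −197 595 mm⁴
  hole 4: d = 82.5 mm → contributes −1 737 133 mm⁴
Total I = 56 788 096 mm⁴.

I_y ≈ 5.68 × 10⁷ mm⁴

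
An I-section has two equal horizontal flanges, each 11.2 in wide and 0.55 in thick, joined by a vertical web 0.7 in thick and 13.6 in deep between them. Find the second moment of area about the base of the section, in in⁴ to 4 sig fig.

Treat the section as a set of non-overlapping primitives; coordinates are from the bounding-box lower-left.
Bottom flange: 11.2 × 0.55, A = 6.16 in², y = 0.275 in, Ī = 0.155283 in⁴.
Web: 0.7 × 13.6, A = 9.52 in², y = 7.35 in, Ī = 146.735 in⁴.
Top flange: 11.2 × 0.55, A = 6.16 in², y = 14.425 in, Ī = 0.155283 in⁴.
Transfer each piece to the base of the section using Ī + A·d² with d = y − 0:
  bottom flange: d = 0.275 in → contributes +0.621133 in⁴
  web: d = 7.35 in → contributes +661.029 in⁴
  top flange: d = 14.425 in → contributes +1281.93 in⁴
Total I = 1943.58 in⁴.

I_base ≈ 1944 in⁴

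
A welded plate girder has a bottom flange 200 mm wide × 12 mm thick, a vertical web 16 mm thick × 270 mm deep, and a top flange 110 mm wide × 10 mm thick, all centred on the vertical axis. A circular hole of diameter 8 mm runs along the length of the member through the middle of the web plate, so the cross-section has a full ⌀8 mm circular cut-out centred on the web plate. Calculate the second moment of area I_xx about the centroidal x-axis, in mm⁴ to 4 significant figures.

I_xx ≈ 9.118 × 10⁷ mm⁴

Split into non-overlapping primitives; take the origin at the lower-left of the bounding box.
Bottom plate: 200 × 12, A = 2 400 mm², y = 6 mm, Ī = 28 800 mm⁴.
Web plate: 16 × 270, A = 4 320 mm², y = 147 mm, Ī = 26 244 000 mm⁴.
Top plate: 110 × 10, A = 1 100 mm², y = 287 mm, Ī = 9166.67 mm⁴.
Hole (subtracted): ⌀8, A = 50.2655 mm², y = 147 mm, Ī = 201.062 mm⁴.
Centroid: ȳ = ΣA·y / ΣA = 123.267 mm.
Transfer each piece to the centroidal x-axis using Ī + A·d² with d = y − 123.267:
  bottom plate: d = -117.267 mm → contributes +33 032 454 mm⁴
  web plate: d = 23.7331 mm → contributes +28 677 286 mm⁴
  top plate: d = 163.733 mm → contributes +29 498 553 mm⁴
  hole: d = 23.7331 mm → contributes −28513.6 mm⁴
Total I = 91 179 779 mm⁴.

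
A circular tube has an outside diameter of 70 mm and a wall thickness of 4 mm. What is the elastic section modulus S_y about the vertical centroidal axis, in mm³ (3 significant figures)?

Decompose the section into non-overlapping parts with the origin at the bottom-left of its bounding rectangle.
Outer circle: ⌀70, A = 3848.5 mm², x = 35 mm, Ī = 1 178 588 mm⁴.
Bore (subtracted): ⌀62, A = 3019.1 mm², x = 35 mm, Ī = 725 332 mm⁴.
By symmetry the centroid is at mid-width, x̄ = 35 mm.
All pieces are centred on the vertical centroidal axis, so I = ΣĪ (holes subtracted) = 453 256 mm⁴.
Extreme fibre distance c = 35 mm; S = I/c = 12 950 mm³.

S_y ≈ 1.30 × 10⁴ mm³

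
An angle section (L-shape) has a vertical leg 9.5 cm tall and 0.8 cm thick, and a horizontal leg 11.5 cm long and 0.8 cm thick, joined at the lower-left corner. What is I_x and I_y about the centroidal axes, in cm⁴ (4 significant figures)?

Split into non-overlapping primitives; take the origin at the lower-left of the bounding box.
Vertical leg: 0.8 × 9.5, A = 7.6 cm², y = 4.75 cm, Ī = 57.1583 cm⁴.
Horizontal leg (remainder): 10.7 × 0.8, A = 8.56 cm², y = 0.4 cm, Ī = 0.456533 cm⁴.
Centroid: ȳ = ΣA·y / ΣA = 2.44579 cm.
Transfer each piece to the centroidal x-axis using Ī + A·d² with d = y − 2.44579:
  vertical leg: d = 2.30421 cm → contributes +97.5096 cm⁴
  horizontal leg (remainder): d = -2.04579 cm → contributes +36.2824 cm⁴
Total I = 133.792 cm⁴.
For the y-axis: x̄ = 3.44579 cm.
Repeating about the centroidal y-axis gives I_y = 215.176 cm⁴.

I_x ≈ 133.8 cm⁴, I_y ≈ 215.2 cm⁴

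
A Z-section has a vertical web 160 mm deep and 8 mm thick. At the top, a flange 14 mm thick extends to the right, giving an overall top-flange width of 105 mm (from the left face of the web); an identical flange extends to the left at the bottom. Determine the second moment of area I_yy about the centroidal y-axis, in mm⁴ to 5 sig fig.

Break the section into simple shapes (no overlaps), measuring from the bottom-left corner of the bounding box.
Web: 8 × 160, A = 1 280 mm², x = 101 mm, Ī = 6826.667 mm⁴.
Top flange (beyond web): 97 × 14, A = 1 358 mm², x = 153.5 mm, Ī = 1 064 785 mm⁴.
Bottom flange (beyond web): 97 × 14, A = 1 358 mm², x = 48.5 mm, Ī = 1 064 785 mm⁴.
Centroid: x̄ = ΣA·x / ΣA = 101 mm.
Transfer each piece to the centroidal y-axis using Ī + A·d² with d = x − 101:
  web: d = 0 mm → contributes +6826.667 mm⁴
  top flange (beyond web): d = 52.5 mm → contributes +4 807 773 mm⁴
  bottom flange (beyond web): d = -52.5 mm → contributes +4 807 773 mm⁴
Total I = 9 622 372 mm⁴.

I_yy ≈ 9.6224 × 10⁶ mm⁴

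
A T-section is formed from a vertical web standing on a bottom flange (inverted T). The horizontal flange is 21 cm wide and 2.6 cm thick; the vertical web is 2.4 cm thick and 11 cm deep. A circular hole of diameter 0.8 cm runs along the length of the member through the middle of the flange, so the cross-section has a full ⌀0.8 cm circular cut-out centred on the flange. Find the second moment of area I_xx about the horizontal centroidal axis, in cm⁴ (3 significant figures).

Break the section into simple shapes (no overlaps), measuring from the bottom-left corner of the bounding box.
Flange: 21 × 2.6, A = 54.6 cm², y = 1.3 cm, Ī = 30.758 cm⁴.
Web: 2.4 × 11, A = 26.4 cm², y = 8.1 cm, Ī = 266.2 cm⁴.
Hole (subtracted): ⌀0.8, A = 0.50265 cm², y = 1.3 cm, Ī = 0.020106 cm⁴.
Centroid: ȳ = ΣA·y / ΣA = 3.5301 cm.
Transfer each piece to the horizontal centroidal axis using Ī + A·d² with d = y − 3.5301:
  flange: d = -2.2301 cm → contributes +302.31 cm⁴
  web: d = 4.5699 cm → contributes +817.53 cm⁴
  hole: d = -2.2301 cm → contributes −2.5201 cm⁴
Total I = 1117.3 cm⁴.

I_xx ≈ 1120 cm⁴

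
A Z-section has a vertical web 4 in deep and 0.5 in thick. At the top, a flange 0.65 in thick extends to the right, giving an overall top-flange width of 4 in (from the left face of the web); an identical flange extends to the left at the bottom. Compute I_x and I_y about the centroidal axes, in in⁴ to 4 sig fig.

Treat the section as a set of non-overlapping primitives; coordinates are from the bounding-box lower-left.
Web: 0.5 × 4, A = 2 in², y = 2 in, Ī = 2.66667 in⁴.
Top flange (beyond web): 3.5 × 0.65, A = 2.275 in², y = 3.675 in, Ī = 0.080099 in⁴.
Bottom flange (beyond web): 3.5 × 0.65, A = 2.275 in², y = 0.325 in, Ī = 0.080099 in⁴.
Centroid: ȳ = ΣA·y / ΣA = 2 in.
Transfer each piece to the centroidal x-axis using Ī + A·d² with d = y − 2:
  web: d = 0 in → contributes +2.66667 in⁴
  top flange (beyond web): d = 1.675 in → contributes +6.4629 in⁴
  bottom flange (beyond web): d = -1.675 in → contributes +6.4629 in⁴
Total I = 15.5925 in⁴.
For the y-axis: x̄ = 3.75 in.
Repeating about the centroidal y-axis gives I_y = 22.8865 in⁴.

I_x ≈ 15.59 in⁴, I_y ≈ 22.89 in⁴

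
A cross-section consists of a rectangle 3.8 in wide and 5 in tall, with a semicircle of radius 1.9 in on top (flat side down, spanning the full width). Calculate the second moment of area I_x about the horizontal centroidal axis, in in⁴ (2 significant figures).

I_x ≈ 89 in⁴

Break the section into simple shapes (no overlaps), measuring from the bottom-left corner of the bounding box.
Rectangular body: 3.8 × 5, A = 19 in², y = 2.5 in, Ī = 39.58 in⁴.
Semicircular cap: semicircle r = 1.9, A = 5.671 in², y = 5.806 in, Ī = 1.43 in⁴.
Centroid: ȳ = ΣA·y / ΣA = 3.26 in.
Transfer each piece to the horizontal centroidal axis using Ī + A·d² with d = y − 3.26:
  rectangular body: d = -0.76 in → contributes +50.56 in⁴
  semicircular cap: d = 2.546 in → contributes +38.2 in⁴
Total I = 88.76 in⁴.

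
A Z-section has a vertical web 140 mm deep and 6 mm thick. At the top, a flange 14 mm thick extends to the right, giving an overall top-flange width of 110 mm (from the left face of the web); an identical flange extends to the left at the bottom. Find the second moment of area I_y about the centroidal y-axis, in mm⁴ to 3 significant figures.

I_y ≈ 1.14 × 10⁷ mm⁴

Split into non-overlapping primitives; take the origin at the lower-left of the bounding box.
Web: 6 × 140, A = 840 mm², x = 107 mm, Ī = 2 520 mm⁴.
Top flange (beyond web): 104 × 14, A = 1 456 mm², x = 162 mm, Ī = 1 312 341 mm⁴.
Bottom flange (beyond web): 104 × 14, A = 1 456 mm², x = 52 mm, Ī = 1 312 341 mm⁴.
Centroid: x̄ = ΣA·x / ΣA = 107 mm.
Transfer each piece to the centroidal y-axis using Ī + A·d² with d = x − 107:
  web: d = 0 mm → contributes +2 520 mm⁴
  top flange (beyond web): d = 55 mm → contributes +5 716 741 mm⁴
  bottom flange (beyond web): d = -55 mm → contributes +5 716 741 mm⁴
Total I = 11 436 003 mm⁴.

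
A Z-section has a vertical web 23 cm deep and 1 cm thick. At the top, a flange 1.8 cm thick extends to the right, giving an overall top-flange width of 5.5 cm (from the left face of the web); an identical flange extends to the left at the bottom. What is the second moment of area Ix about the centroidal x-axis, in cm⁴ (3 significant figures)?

Ix ≈ 2840 cm⁴

Split into non-overlapping primitives; take the origin at the lower-left of the bounding box.
Web: 1 × 23, A = 23 cm², y = 11.5 cm, Ī = 1013.9 cm⁴.
Top flange (beyond web): 4.5 × 1.8, A = 8.1 cm², y = 22.1 cm, Ī = 2.187 cm⁴.
Bottom flange (beyond web): 4.5 × 1.8, A = 8.1 cm², y = 0.9 cm, Ī = 2.187 cm⁴.
Centroid: ȳ = ΣA·y / ΣA = 11.5 cm.
Transfer each piece to the centroidal x-axis using Ī + A·d² with d = y − 11.5:
  web: d = 0 cm → contributes +1013.9 cm⁴
  top flange (beyond web): d = 10.6 cm → contributes +912.3 cm⁴
  bottom flange (beyond web): d = -10.6 cm → contributes +912.3 cm⁴
Total I = 2838.5 cm⁴.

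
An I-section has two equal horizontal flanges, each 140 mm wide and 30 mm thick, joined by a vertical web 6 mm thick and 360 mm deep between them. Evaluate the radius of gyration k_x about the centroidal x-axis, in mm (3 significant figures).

k_x ≈ 180 mm

Split into non-overlapping primitives; take the origin at the lower-left of the bounding box.
Bottom flange: 140 × 30, A = 4 200 mm², y = 15 mm, Ī = 315 000 mm⁴.
Web: 6 × 360, A = 2 160 mm², y = 210 mm, Ī = 23 328 000 mm⁴.
Top flange: 140 × 30, A = 4 200 mm², y = 405 mm, Ī = 315 000 mm⁴.
By symmetry the centroid is at mid-height, ȳ = 210 mm.
Transfer each piece to the centroidal x-axis using Ī + A·d² with d = y − 210:
  bottom flange: d = -195 mm → contributes +160 020 000 mm⁴
  web: d = 0 mm → contributes +23 328 000 mm⁴
  top flange: d = 195 mm → contributes +160 020 000 mm⁴
Total I = 343 368 000 mm⁴.
Radius of gyration: k = √(I/A) = √(343 368 000 / 10 560) = 180.32 mm.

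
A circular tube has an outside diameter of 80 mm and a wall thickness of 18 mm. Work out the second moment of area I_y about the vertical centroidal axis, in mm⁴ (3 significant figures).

I_y ≈ 1.83 × 10⁶ mm⁴

Break the section into simple shapes (no overlaps), measuring from the bottom-left corner of the bounding box.
Outer circle: ⌀80, A = 5026.5 mm², x = 40 mm, Ī = 2 010 619 mm⁴.
Bore (subtracted): ⌀44, A = 1520.5 mm², x = 40 mm, Ī = 183 984 mm⁴.
By symmetry the centroid is at mid-width, x̄ = 40 mm.
All pieces are centred on the vertical centroidal axis, so I = ΣĪ (holes subtracted) = 1 826 635 mm⁴.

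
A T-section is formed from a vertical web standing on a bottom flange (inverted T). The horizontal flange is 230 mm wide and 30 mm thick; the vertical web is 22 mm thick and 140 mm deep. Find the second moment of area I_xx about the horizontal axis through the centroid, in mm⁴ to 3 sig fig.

I_xx ≈ 2.09 × 10⁷ mm⁴

Decompose the section into non-overlapping parts with the origin at the bottom-left of its bounding rectangle.
Flange: 230 × 30, A = 6 900 mm², y = 15 mm, Ī = 517 500 mm⁴.
Web: 22 × 140, A = 3 080 mm², y = 100 mm, Ī = 5 030 667 mm⁴.
Centroid: ȳ = ΣA·y / ΣA = 41.232 mm.
Transfer each piece to the horizontal axis through the centroid using Ī + A·d² with d = y − 41.232:
  flange: d = -26.232 mm → contributes +5 265 681 mm⁴
  web: d = 58.768 mm → contributes +15 667 826 mm⁴
Total I = 20 933 507 mm⁴.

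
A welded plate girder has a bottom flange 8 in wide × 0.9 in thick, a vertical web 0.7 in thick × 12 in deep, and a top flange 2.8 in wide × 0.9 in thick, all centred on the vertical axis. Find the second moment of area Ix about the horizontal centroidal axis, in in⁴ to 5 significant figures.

Treat the section as a set of non-overlapping primitives; coordinates are from the bounding-box lower-left.
Bottom plate: 8 × 0.9, A = 7.2 in², y = 0.45 in, Ī = 0.486 in⁴.
Web plate: 0.7 × 12, A = 8.4 in², y = 6.9 in, Ī = 100.8 in⁴.
Top plate: 2.8 × 0.9, A = 2.52 in², y = 13.35 in, Ī = 0.1701 in⁴.
Centroid: ȳ = ΣA·y / ΣA = 5.234106 in.
Transfer each piece to the horizontal centroidal axis using Ī + A·d² with d = y − 5.234106:
  bottom plate: d = -4.784106 in → contributes +165.2772 in⁴
  web plate: d = 1.665894 in → contributes +124.1117 in⁴
  top plate: d = 8.115894 in → contributes +166.1568 in⁴
Total I = 455.5457 in⁴.

Ix ≈ 455.55 in⁴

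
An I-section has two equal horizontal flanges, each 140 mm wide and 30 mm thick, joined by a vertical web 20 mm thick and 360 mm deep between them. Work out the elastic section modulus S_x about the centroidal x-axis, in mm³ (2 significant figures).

S_x ≈ 1.9 × 10⁶ mm³

Decompose the section into non-overlapping parts with the origin at the bottom-left of its bounding rectangle.
Bottom flange: 140 × 30, A = 4 200 mm², y = 15 mm, Ī = 315 000 mm⁴.
Web: 20 × 360, A = 7 200 mm², y = 210 mm, Ī = 77 760 000 mm⁴.
Top flange: 140 × 30, A = 4 200 mm², y = 405 mm, Ī = 315 000 mm⁴.
By symmetry the centroid is at mid-height, ȳ = 210 mm.
Transfer each piece to the centroidal x-axis using Ī + A·d² with d = y − 210:
  bottom flange: d = -195 mm → contributes +160 020 000 mm⁴
  web: d = 0 mm → contributes +77 760 000 mm⁴
  top flange: d = 195 mm → contributes +160 020 000 mm⁴
Total I = 397 800 000 mm⁴.
Extreme fibre distance c = 210 mm; S = I/c = 1 894 286 mm³.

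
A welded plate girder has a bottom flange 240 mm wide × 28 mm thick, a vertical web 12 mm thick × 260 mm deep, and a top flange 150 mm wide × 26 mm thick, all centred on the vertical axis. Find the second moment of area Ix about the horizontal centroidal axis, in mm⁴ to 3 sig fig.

Break the section into simple shapes (no overlaps), measuring from the bottom-left corner of the bounding box.
Bottom plate: 240 × 28, A = 6 720 mm², y = 14 mm, Ī = 439 040 mm⁴.
Web plate: 12 × 260, A = 3 120 mm², y = 158 mm, Ī = 17 576 000 mm⁴.
Top plate: 150 × 26, A = 3 900 mm², y = 301 mm, Ī = 219 700 mm⁴.
Centroid: ȳ = ΣA·y / ΣA = 128.16 mm.
Transfer each piece to the horizontal centroidal axis using Ī + A·d² with d = y − 128.16:
  bottom plate: d = -114.16 mm → contributes +88 019 890 mm⁴
  web plate: d = 29.838 mm → contributes +20 353 835 mm⁴
  top plate: d = 172.84 mm → contributes +116 724 876 mm⁴
Total I = 225 098 601 mm⁴.

Ix ≈ 2.25 × 10⁸ mm⁴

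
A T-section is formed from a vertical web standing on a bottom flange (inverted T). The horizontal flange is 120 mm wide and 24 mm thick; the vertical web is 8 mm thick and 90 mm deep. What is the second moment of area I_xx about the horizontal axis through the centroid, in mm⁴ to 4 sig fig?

Decompose the section into non-overlapping parts with the origin at the bottom-left of its bounding rectangle.
Flange: 120 × 24, A = 2 880 mm², y = 12 mm, Ī = 138 240 mm⁴.
Web: 8 × 90, A = 720 mm², y = 69 mm, Ī = 486 000 mm⁴.
Centroid: ȳ = ΣA·y / ΣA = 23.4 mm.
Transfer each piece to the horizontal axis through the centroid using Ī + A·d² with d = y − 23.4:
  flange: d = -11.4 mm → contributes +512 525 mm⁴
  web: d = 45.6 mm → contributes +1 983 139 mm⁴
Total I = 2 495 664 mm⁴.

I_xx ≈ 2.496 × 10⁶ mm⁴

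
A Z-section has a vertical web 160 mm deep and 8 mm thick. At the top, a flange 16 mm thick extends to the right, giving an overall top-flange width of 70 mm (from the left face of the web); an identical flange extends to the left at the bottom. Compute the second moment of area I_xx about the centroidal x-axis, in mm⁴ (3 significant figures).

Break the section into simple shapes (no overlaps), measuring from the bottom-left corner of the bounding box.
Web: 8 × 160, A = 1 280 mm², y = 80 mm, Ī = 2 730 667 mm⁴.
Top flange (beyond web): 62 × 16, A = 992 mm², y = 152 mm, Ī = 21 163 mm⁴.
Bottom flange (beyond web): 62 × 16, A = 992 mm², y = 8 mm, Ī = 21 163 mm⁴.
Centroid: ȳ = ΣA·y / ΣA = 80 mm.
Transfer each piece to the centroidal x-axis using Ī + A·d² with d = y − 80:
  web: d = 0 mm → contributes +2 730 667 mm⁴
  top flange (beyond web): d = 72 mm → contributes +5 163 691 mm⁴
  bottom flange (beyond web): d = -72 mm → contributes +5 163 691 mm⁴
Total I = 13 058 048 mm⁴.

I_xx ≈ 1.31 × 10⁷ mm⁴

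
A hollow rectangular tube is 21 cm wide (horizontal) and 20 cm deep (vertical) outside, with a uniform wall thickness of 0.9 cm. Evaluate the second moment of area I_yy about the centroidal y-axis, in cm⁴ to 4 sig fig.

Decompose the section into non-overlapping parts with the origin at the bottom-left of its bounding rectangle.
Outer rectangle: 21 × 20, A = 420 cm², x = 10.5 cm, Ī = 15 435 cm⁴.
Inner void (subtracted): 19.2 × 18.2, A = 349.44 cm², x = 10.5 cm, Ī = 10734.8 cm⁴.
By symmetry the centroid is at mid-width, x̄ = 10.5 cm.
All pieces are centred on the centroidal y-axis, so I = ΣĪ (holes subtracted) = 4700.2 cm⁴.

I_yy ≈ 4700 cm⁴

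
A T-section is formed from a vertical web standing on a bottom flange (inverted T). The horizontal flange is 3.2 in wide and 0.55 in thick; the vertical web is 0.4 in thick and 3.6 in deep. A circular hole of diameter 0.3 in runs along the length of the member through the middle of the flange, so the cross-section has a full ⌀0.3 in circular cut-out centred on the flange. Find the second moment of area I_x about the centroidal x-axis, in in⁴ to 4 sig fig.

Treat the section as a set of non-overlapping primitives; coordinates are from the bounding-box lower-left.
Flange: 3.2 × 0.55, A = 1.76 in², y = 0.275 in, Ī = 0.0443667 in⁴.
Web: 0.4 × 3.6, A = 1.44 in², y = 2.35 in, Ī = 1.5552 in⁴.
Hole (subtracted): ⌀0.3, A = 0.0706858 in², y = 0.275 in, Ī = 0.000397608 in⁴.
Centroid: ȳ = ΣA·y / ΣA = 1.22984 in.
Transfer each piece to the centroidal x-axis using Ī + A·d² with d = y − 1.22984:
  flange: d = -0.954842 in → contributes +1.649 in⁴
  web: d = 1.12016 in → contributes +3.36205 in⁴
  hole: d = -0.954842 in → contributes −0.0648435 in⁴
Total I = 4.9462 in⁴.

I_x ≈ 4.946 in⁴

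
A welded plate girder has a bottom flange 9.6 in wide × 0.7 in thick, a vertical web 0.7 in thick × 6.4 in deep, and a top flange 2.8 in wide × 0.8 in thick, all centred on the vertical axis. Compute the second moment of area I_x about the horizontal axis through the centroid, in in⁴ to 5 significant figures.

Split into non-overlapping primitives; take the origin at the lower-left of the bounding box.
Bottom plate: 9.6 × 0.7, A = 6.72 in², y = 0.35 in, Ī = 0.2744 in⁴.
Web plate: 0.7 × 6.4, A = 4.48 in², y = 3.9 in, Ī = 15.29173 in⁴.
Top plate: 2.8 × 0.8, A = 2.24 in², y = 7.5 in, Ī = 0.1194667 in⁴.
Centroid: ȳ = ΣA·y / ΣA = 2.725 in.
Transfer each piece to the horizontal axis through the centroid using Ī + A·d² with d = y − 2.725:
  bottom plate: d = -2.375 in → contributes +38.1794 in⁴
  web plate: d = 1.175 in → contributes +21.47693 in⁴
  top plate: d = 4.775 in → contributes +51.19287 in⁴
Total I = 110.8492 in⁴.

I_x ≈ 110.85 in⁴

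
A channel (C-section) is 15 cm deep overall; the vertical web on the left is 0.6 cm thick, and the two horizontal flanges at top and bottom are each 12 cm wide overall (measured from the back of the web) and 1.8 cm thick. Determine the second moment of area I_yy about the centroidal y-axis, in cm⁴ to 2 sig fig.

I_yy ≈ 710 cm⁴

Treat the section as a set of non-overlapping primitives; coordinates are from the bounding-box lower-left.
Web: 0.6 × 15, A = 9 cm², x = 0.3 cm, Ī = 0.27 cm⁴.
Top flange (beyond web): 11.4 × 1.8, A = 20.52 cm², x = 6.3 cm, Ī = 222.2 cm⁴.
Bottom flange (beyond web): 11.4 × 1.8, A = 20.52 cm², x = 6.3 cm, Ī = 222.2 cm⁴.
Centroid: x̄ = ΣA·x / ΣA = 5.221 cm.
Transfer each piece to the centroidal y-axis using Ī + A·d² with d = x − 5.221:
  web: d = -4.921 cm → contributes +218.2 cm⁴
  top flange (beyond web): d = 1.079 cm → contributes +246.1 cm⁴
  bottom flange (beyond web): d = 1.079 cm → contributes +246.1 cm⁴
Total I = 710.5 cm⁴.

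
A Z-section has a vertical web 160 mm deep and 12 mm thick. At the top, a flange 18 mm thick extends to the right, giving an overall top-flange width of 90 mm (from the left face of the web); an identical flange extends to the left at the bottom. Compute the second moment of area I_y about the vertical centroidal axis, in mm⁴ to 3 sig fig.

I_y ≈ 7.13 × 10⁶ mm⁴

Split into non-overlapping primitives; take the origin at the lower-left of the bounding box.
Web: 12 × 160, A = 1 920 mm², x = 84 mm, Ī = 23 040 mm⁴.
Top flange (beyond web): 78 × 18, A = 1 404 mm², x = 129 mm, Ī = 711 828 mm⁴.
Bottom flange (beyond web): 78 × 18, A = 1 404 mm², x = 39 mm, Ī = 711 828 mm⁴.
Centroid: x̄ = ΣA·x / ΣA = 84 mm.
Transfer each piece to the vertical centroidal axis using Ī + A·d² with d = x − 84:
  web: d = 0 mm → contributes +23 040 mm⁴
  top flange (beyond web): d = 45 mm → contributes +3 554 928 mm⁴
  bottom flange (beyond web): d = -45 mm → contributes +3 554 928 mm⁴
Total I = 7 132 896 mm⁴.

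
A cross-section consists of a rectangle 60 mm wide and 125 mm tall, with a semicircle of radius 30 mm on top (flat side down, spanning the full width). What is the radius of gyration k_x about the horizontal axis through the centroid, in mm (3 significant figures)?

k_x ≈ 43.1 mm

Treat the section as a set of non-overlapping primitives; coordinates are from the bounding-box lower-left.
Rectangular body: 60 × 125, A = 7 500 mm², y = 62.5 mm, Ī = 9 765 625 mm⁴.
Semicircular cap: semicircle r = 30, A = 1413.7 mm², y = 137.73 mm, Ī = 88 903 mm⁴.
Centroid: ȳ = ΣA·y / ΣA = 74.432 mm.
Transfer each piece to the horizontal axis through the centroid using Ī + A·d² with d = y − 74.432:
  rectangular body: d = -11.932 mm → contributes +10 833 396 mm⁴
  semicircular cap: d = 63.301 mm → contributes +5 753 605 mm⁴
Total I = 16 587 001 mm⁴.
Radius of gyration: k = √(I/A) = √(16 587 001 / 8913.7) = 43.137 mm.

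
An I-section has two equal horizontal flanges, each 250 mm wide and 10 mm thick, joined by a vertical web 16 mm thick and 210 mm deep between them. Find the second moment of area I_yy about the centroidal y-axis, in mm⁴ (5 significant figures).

Decompose the section into non-overlapping parts with the origin at the bottom-left of its bounding rectangle.
Bottom flange: 250 × 10, A = 2 500 mm², x = 125 mm, Ī = 13 020 833 mm⁴.
Web: 16 × 210, A = 3 360 mm², x = 125 mm, Ī = 71 680 mm⁴.
Top flange: 250 × 10, A = 2 500 mm², x = 125 mm, Ī = 13 020 833 mm⁴.
By symmetry the centroid is at mid-width, x̄ = 125 mm.
All pieces are centred on the centroidal y-axis, so I = ΣĪ = 26 113 347 mm⁴.

I_yy ≈ 2.6113 × 10⁷ mm⁴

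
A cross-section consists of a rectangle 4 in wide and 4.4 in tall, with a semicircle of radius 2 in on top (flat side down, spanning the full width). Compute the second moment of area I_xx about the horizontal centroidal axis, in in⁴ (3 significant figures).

Treat the section as a set of non-overlapping primitives; coordinates are from the bounding-box lower-left.
Rectangular body: 4 × 4.4, A = 17.6 in², y = 2.2 in, Ī = 28.395 in⁴.
Semicircular cap: semicircle r = 2, A = 6.2832 in², y = 5.2488 in, Ī = 1.7561 in⁴.
Centroid: ȳ = ΣA·y / ΣA = 3.0021 in.
Transfer each piece to the horizontal centroidal axis using Ī + A·d² with d = y − 3.0021:
  rectangular body: d = -0.80208 in → contributes +39.717 in⁴
  semicircular cap: d = 2.2467 in → contributes +33.473 in⁴
Total I = 73.19 in⁴.

I_xx ≈ 73.2 in⁴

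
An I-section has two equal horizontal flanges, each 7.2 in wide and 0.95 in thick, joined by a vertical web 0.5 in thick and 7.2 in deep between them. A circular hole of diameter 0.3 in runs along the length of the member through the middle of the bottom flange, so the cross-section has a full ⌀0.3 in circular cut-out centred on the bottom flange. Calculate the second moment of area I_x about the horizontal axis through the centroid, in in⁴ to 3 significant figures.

Break the section into simple shapes (no overlaps), measuring from the bottom-left corner of the bounding box.
Bottom flange: 7.2 × 0.95, A = 6.84 in², y = 0.475 in, Ī = 0.51443 in⁴.
Web: 0.5 × 7.2, A = 3.6 in², y = 4.55 in, Ī = 15.552 in⁴.
Top flange: 7.2 × 0.95, A = 6.84 in², y = 8.625 in, Ī = 0.51443 in⁴.
Hole (subtracted): ⌀0.3, A = 0.070686 in², y = 0.475 in, Ī = 0.00039761 in⁴.
Centroid: ȳ = ΣA·y / ΣA = 4.5667 in.
Transfer each piece to the horizontal axis through the centroid using Ī + A·d² with d = y − 4.5667:
  bottom flange: d = -4.0917 in → contributes +115.03 in⁴
  web: d = -0.016738 in → contributes +15.553 in⁴
  top flange: d = 4.0583 in → contributes +113.17 in⁴
  hole: d = -4.0917 in → contributes −1.1838 in⁴
Total I = 242.57 in⁴.

I_x ≈ 243 in⁴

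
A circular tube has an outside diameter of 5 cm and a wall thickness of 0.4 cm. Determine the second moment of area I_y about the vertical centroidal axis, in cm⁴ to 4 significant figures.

Treat the section as a set of non-overlapping primitives; coordinates are from the bounding-box lower-left.
Outer circle: ⌀5, A = 19.635 cm², x = 2.5 cm, Ī = 30.6796 cm⁴.
Bore (subtracted): ⌀4.2, A = 13.8544 cm², x = 2.5 cm, Ī = 15.2745 cm⁴.
By symmetry the centroid is at mid-width, x̄ = 2.5 cm.
All pieces are centred on the vertical centroidal axis, so I = ΣĪ (holes subtracted) = 15.4051 cm⁴.

I_y ≈ 15.41 cm⁴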